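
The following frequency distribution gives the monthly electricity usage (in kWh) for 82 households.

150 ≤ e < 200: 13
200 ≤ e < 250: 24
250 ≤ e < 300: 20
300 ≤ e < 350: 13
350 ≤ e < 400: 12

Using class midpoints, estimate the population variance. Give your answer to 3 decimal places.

Midpoints: 175, 225, 275, 325, 375
n = 82, Σfm = 21900, mean = 267.0732
Σfm² = 6186250
Σf(m − x̄)² = Σfm² − (Σfm)²/n = 6186250 − 21900²/82 = 337347.5610
Population variance = 337347.5610 / 82 = 4113.9946

4113.995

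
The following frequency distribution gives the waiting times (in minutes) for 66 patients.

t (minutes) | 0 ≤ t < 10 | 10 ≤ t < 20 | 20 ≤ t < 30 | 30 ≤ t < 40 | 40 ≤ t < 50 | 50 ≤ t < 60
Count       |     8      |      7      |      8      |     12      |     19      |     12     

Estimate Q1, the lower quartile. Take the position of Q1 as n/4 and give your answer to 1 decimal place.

21.9

Cumulative frequencies: 8, 15, 23, 35, 54, 66
n = 66; position = n/4 = 16.5.
This falls in the class 20 ≤ t < 30: L = 20, F = 15, f = 8, h = 10.
Lower quartile ≈ 20 + ((16.5 − 15) / 8) × 10 = 21.8750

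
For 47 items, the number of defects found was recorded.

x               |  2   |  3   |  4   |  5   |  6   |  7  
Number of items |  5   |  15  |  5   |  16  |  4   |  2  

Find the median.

Cumulative frequencies: 5, 20, 25, 41, 45, 47
n = 47, so the median is the value in position (n+1)/2 = 24.
Position 24 falls at value 4.

4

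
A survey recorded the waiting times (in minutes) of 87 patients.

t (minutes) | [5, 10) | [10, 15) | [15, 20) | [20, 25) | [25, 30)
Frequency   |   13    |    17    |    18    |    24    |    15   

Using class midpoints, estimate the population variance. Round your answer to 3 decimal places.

Midpoints: 7.5, 12.5, 17.5, 22.5, 27.5
n = 87, Σfm = 1577.5, mean = 18.1322
Σfm² = 32393.75
Σf(m − x̄)² = Σfm² − (Σfm)²/n = 32393.75 − 1577.5²/87 = 3790.2299
Population variance = 3790.2299 / 87 = 43.5659

43.566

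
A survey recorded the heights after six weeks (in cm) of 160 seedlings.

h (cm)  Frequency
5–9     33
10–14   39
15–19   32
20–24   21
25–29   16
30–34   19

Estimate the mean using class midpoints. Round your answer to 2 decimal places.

17.16

Midpoints: 7, 12, 17, 22, 27, 32
Σfm = 33×7 + 39×12 + 32×17 + 21×22 + 16×27 + 19×32 = 2745
n = Σf = 160
Mean = 2745 / 160 = 17.1562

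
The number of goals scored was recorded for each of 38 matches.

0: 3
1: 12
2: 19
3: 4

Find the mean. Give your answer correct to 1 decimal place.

Values: 0, 1, 2, 3
Σfx = 3×0 + 12×1 + 19×2 + 4×3 = 62
n = Σf = 38
Mean = 62 / 38 = 1.6316

1.6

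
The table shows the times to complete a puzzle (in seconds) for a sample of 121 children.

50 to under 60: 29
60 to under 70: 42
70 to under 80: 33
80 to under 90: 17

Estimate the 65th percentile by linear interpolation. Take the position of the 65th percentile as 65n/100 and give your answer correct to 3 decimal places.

72.318

Cumulative frequencies: 29, 71, 104, 121
n = 121; position = 65n/100 = 78.65.
This falls in the class 70 to under 80: L = 70, F = 71, f = 33, h = 10.
65th percentile ≈ 70 + ((78.65 − 71) / 33) × 10 = 72.3182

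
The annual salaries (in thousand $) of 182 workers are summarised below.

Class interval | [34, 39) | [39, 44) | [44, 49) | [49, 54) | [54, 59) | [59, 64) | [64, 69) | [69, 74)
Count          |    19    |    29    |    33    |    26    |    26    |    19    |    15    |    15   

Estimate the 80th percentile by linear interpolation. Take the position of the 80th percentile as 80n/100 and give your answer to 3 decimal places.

Cumulative frequencies: 19, 48, 81, 107, 133, 152, 167, 182
n = 182; position = 80n/100 = 145.6.
This falls in the class [59, 64): L = 59, F = 133, f = 19, h = 5.
80th percentile ≈ 59 + ((145.6 − 133) / 19) × 5 = 62.3158

62.316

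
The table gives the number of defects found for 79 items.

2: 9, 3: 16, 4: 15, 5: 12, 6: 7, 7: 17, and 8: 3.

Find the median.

4

Cumulative frequencies: 9, 25, 40, 52, 59, 76, 79
n = 79, so the median is the value in position (n+1)/2 = 40.
Position 40 falls at value 4.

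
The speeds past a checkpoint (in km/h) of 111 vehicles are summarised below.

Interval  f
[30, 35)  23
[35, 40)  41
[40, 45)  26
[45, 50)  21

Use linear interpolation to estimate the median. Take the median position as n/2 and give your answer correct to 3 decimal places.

Cumulative frequencies: 23, 64, 90, 111
n = 111; position = n/2 = 55.5.
This falls in the class [35, 40): L = 35, F = 23, f = 41, h = 5.
Median ≈ 35 + ((55.5 − 23) / 41) × 5 = 38.9634

38.963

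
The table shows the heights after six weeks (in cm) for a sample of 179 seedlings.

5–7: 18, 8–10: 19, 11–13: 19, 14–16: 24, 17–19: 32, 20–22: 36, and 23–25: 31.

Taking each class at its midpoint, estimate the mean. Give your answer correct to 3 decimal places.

16.441

Midpoints: 6, 9, 12, 15, 18, 21, 24
Σfm = 18×6 + 19×9 + 19×12 + 24×15 + 32×18 + 36×21 + 31×24 = 2943
n = Σf = 179
Mean = 2943 / 179 = 16.4413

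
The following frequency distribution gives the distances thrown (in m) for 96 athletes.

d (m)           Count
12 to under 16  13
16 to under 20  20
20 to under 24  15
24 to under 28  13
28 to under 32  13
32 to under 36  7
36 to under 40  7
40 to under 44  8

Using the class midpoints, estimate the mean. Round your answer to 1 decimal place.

Midpoints: 14, 18, 22, 26, 30, 34, 38, 42
Σfm = 13×14 + 20×18 + 15×22 + 13×26 + 13×30 + 7×34 + 7×38 + 8×42 = 2440
n = Σf = 96
Mean = 2440 / 96 = 25.4167

25.4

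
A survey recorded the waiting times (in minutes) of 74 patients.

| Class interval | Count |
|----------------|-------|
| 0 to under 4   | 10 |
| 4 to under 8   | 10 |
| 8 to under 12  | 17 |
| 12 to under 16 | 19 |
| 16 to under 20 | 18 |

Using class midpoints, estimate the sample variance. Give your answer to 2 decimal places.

29.05

Midpoints: 2, 6, 10, 14, 18
n = 74, Σfm = 840, mean = 11.3514
Σfm² = 11656
Σf(m − x̄)² = Σfm² − (Σfm)²/n = 11656 − 840²/74 = 2120.8649
Sample variance = 2120.8649 / 73 = 29.0529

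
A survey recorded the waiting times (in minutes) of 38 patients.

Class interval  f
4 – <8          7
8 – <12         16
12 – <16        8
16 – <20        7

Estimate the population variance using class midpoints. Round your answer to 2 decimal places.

15.61

Midpoints: 6, 10, 14, 18
n = 38, Σfm = 440, mean = 11.5789
Σfm² = 5688
Σf(m − x̄)² = Σfm² − (Σfm)²/n = 5688 − 440²/38 = 593.2632
Population variance = 593.2632 / 38 = 15.6122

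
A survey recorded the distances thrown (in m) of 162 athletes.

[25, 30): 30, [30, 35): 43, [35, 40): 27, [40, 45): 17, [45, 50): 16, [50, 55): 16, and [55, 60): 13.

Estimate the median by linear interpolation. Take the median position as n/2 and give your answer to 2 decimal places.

Cumulative frequencies: 30, 73, 100, 117, 133, 149, 162
n = 162; position = n/2 = 81.
This falls in the class [35, 40): L = 35, F = 73, f = 27, h = 5.
Median ≈ 35 + ((81 − 73) / 27) × 5 = 36.4815

36.48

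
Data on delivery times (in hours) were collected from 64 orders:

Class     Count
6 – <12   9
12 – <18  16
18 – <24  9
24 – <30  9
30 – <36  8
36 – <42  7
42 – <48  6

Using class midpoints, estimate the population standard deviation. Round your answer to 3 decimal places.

Midpoints: 9, 15, 21, 27, 33, 39, 45
n = 64, Σfm = 1560, mean = 24.3750
Σfm² = 46368
Σf(m − x̄)² = Σfm² − (Σfm)²/n = 46368 − 1560²/64 = 8343.0000
Population variance = 8343.0000 / 64 = 130.3594
Standard deviation = √130.3594 = 11.4175

11.418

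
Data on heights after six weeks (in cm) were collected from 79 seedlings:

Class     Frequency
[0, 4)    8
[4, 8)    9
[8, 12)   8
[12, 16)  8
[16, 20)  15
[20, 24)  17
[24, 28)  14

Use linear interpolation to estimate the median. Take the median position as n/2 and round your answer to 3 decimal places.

17.733

Cumulative frequencies: 8, 17, 25, 33, 48, 65, 79
n = 79; position = n/2 = 39.5.
This falls in the class [16, 20): L = 16, F = 33, f = 15, h = 4.
Median ≈ 16 + ((39.5 − 33) / 15) × 4 = 17.7333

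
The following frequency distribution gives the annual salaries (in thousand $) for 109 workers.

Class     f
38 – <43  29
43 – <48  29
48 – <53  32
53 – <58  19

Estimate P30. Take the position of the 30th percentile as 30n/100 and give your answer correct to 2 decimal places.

43.64

Cumulative frequencies: 29, 58, 90, 109
n = 109; position = 30n/100 = 32.7.
This falls in the class 43 – <48: L = 43, F = 29, f = 29, h = 5.
30th percentile ≈ 43 + ((32.7 − 29) / 29) × 5 = 43.6379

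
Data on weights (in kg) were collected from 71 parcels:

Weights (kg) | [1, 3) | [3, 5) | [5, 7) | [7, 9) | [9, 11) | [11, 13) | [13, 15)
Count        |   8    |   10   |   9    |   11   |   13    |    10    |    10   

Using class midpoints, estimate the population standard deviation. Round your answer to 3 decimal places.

Midpoints: 2, 4, 6, 8, 10, 12, 14
n = 71, Σfm = 588, mean = 8.2817
Σfm² = 5920
Σf(m − x̄)² = Σfm² − (Σfm)²/n = 5920 − 588²/71 = 1050.3662
Population variance = 1050.3662 / 71 = 14.7939
Standard deviation = √14.7939 = 3.8463

3.846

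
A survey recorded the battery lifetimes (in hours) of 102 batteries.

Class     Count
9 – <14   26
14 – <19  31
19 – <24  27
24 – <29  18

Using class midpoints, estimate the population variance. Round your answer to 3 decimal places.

27.348

Midpoints: 11.5, 16.5, 21.5, 26.5
n = 102, Σfm = 1868, mean = 18.3137
Σfm² = 36999.5
Σf(m − x̄)² = Σfm² − (Σfm)²/n = 36999.5 − 1868²/102 = 2789.4608
Population variance = 2789.4608 / 102 = 27.3477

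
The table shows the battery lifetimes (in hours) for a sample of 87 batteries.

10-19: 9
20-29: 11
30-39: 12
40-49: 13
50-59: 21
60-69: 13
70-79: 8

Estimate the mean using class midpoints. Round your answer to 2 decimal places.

Midpoints: 14.5, 24.5, 34.5, 44.5, 54.5, 64.5, 74.5
Σfm = 9×14.5 + 11×24.5 + 12×34.5 + 13×44.5 + 21×54.5 + 13×64.5 + 8×74.5 = 3971.5
n = Σf = 87
Mean = 3971.5 / 87 = 45.6494

45.65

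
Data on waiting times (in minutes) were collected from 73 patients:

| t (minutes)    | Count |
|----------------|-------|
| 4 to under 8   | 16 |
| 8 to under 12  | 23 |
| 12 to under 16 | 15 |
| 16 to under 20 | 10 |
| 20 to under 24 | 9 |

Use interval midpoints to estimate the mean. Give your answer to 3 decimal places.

12.521

Midpoints: 6, 10, 14, 18, 22
Σfm = 16×6 + 23×10 + 15×14 + 10×18 + 9×22 = 914
n = Σf = 73
Mean = 914 / 73 = 12.5205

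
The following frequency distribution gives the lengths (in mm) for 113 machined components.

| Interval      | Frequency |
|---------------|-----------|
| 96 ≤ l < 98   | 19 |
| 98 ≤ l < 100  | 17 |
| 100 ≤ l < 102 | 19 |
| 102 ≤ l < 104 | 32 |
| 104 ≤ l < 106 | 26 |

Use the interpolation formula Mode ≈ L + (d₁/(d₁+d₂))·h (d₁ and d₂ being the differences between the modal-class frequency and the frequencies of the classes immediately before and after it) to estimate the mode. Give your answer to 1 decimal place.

103.4

Modal class: 102 ≤ l < 104 (highest frequency 32).
d₁ = 32 − 19 = 13, d₂ = 32 − 26 = 6
Mode ≈ 102 + (13/(13+6)) × 2 = 102 + 1.3684 = 103.3684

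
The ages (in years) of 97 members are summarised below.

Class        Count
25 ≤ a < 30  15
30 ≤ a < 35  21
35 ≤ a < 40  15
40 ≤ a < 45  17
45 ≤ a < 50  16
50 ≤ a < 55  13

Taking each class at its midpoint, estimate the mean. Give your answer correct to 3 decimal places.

Midpoints: 27.5, 32.5, 37.5, 42.5, 47.5, 52.5
Σfm = 15×27.5 + 21×32.5 + 15×37.5 + 17×42.5 + 16×47.5 + 13×52.5 = 3822.5
n = Σf = 97
Mean = 3822.5 / 97 = 39.4072

39.407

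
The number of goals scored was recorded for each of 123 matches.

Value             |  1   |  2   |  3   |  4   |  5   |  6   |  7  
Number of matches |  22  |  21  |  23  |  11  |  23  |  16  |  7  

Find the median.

Cumulative frequencies: 22, 43, 66, 77, 100, 116, 123
n = 123, so the median is the value in position (n+1)/2 = 62.
Position 62 falls at value 3.

3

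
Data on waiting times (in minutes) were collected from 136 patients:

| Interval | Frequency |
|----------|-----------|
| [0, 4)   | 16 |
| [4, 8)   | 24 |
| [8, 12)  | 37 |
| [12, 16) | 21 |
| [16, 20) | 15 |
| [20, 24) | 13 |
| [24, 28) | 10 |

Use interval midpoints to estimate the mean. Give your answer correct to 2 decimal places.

12.18

Midpoints: 2, 6, 10, 14, 18, 22, 26
Σfm = 16×2 + 24×6 + 37×10 + 21×14 + 15×18 + 13×22 + 10×26 = 1656
n = Σf = 136
Mean = 1656 / 136 = 12.1765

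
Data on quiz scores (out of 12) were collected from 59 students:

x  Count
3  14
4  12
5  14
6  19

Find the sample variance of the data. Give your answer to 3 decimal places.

1.371

Values: 3, 4, 5, 6
n = 59, Σfx = 274, mean = 4.6441
Σfx² = 1352
Σf(x − x̄)² = Σfx² − (Σfx)²/n = 1352 − 274²/59 = 79.5254
Sample variance = 79.5254 / 58 = 1.3711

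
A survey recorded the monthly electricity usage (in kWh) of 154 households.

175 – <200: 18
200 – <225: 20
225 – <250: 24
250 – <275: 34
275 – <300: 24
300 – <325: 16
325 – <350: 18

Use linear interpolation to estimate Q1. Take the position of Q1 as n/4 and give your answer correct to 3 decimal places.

225.521

Cumulative frequencies: 18, 38, 62, 96, 120, 136, 154
n = 154; position = n/4 = 38.5.
This falls in the class 225 – <250: L = 225, F = 38, f = 24, h = 25.
Lower quartile ≈ 225 + ((38.5 − 38) / 24) × 25 = 225.5208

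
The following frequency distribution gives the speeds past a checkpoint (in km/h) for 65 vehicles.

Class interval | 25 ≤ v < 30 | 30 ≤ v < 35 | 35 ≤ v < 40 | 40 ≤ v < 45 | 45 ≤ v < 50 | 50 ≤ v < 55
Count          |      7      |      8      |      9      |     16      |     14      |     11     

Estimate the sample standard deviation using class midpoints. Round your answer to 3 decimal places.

7.917

Midpoints: 27.5, 32.5, 37.5, 42.5, 47.5, 52.5
n = 65, Σfm = 2712.5, mean = 41.7308
Σfm² = 117206.25
Σf(m − x̄)² = Σfm² − (Σfm)²/n = 117206.25 − 2712.5²/65 = 4011.5385
Sample variance = 4011.5385 / 64 = 62.6803
Standard deviation = √62.6803 = 7.9171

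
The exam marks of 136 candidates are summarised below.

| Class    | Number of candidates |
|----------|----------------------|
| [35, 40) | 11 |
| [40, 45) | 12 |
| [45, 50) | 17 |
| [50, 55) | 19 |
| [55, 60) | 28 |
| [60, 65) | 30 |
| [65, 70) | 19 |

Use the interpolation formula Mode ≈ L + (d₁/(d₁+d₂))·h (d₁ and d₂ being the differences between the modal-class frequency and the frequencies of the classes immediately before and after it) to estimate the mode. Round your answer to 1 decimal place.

60.8

Modal class: [60, 65) (highest frequency 30).
d₁ = 30 − 28 = 2, d₂ = 30 − 19 = 11
Mode ≈ 60 + (2/(2+11)) × 5 = 60 + 0.7692 = 60.7692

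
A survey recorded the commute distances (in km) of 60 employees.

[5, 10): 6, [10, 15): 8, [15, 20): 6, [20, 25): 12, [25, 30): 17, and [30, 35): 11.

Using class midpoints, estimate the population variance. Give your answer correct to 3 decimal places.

63.743

Midpoints: 7.5, 12.5, 17.5, 22.5, 27.5, 32.5
n = 60, Σfm = 1345, mean = 22.4167
Σfm² = 33975
Σf(m − x̄)² = Σfm² − (Σfm)²/n = 33975 − 1345²/60 = 3824.5833
Population variance = 3824.5833 / 60 = 63.7431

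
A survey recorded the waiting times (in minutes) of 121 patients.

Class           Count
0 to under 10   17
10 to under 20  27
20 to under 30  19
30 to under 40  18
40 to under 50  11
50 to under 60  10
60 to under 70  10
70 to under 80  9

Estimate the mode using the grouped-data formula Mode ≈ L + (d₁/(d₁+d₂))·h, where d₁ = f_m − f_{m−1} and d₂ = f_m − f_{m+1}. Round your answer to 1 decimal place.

15.6

Modal class: 10 to under 20 (highest frequency 27).
d₁ = 27 − 17 = 10, d₂ = 27 − 19 = 8
Mode ≈ 10 + (10/(10+8)) × 10 = 10 + 5.5556 = 15.5556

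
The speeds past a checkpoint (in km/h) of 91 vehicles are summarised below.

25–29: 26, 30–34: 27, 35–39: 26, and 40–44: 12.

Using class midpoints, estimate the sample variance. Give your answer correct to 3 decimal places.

Midpoints: 27, 32, 37, 42
n = 91, Σfm = 3032, mean = 33.3187
Σfm² = 103364
Σf(m − x̄)² = Σfm² − (Σfm)²/n = 103364 − 3032²/91 = 2341.7582
Sample variance = 2341.7582 / 90 = 26.0195

26.020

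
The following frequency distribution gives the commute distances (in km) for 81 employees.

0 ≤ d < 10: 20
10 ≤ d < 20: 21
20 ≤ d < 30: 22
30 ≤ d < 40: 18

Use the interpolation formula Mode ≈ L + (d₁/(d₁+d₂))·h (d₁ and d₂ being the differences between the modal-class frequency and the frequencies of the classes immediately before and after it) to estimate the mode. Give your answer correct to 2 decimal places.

22.00

Modal class: 20 ≤ d < 30 (highest frequency 22).
d₁ = 22 − 21 = 1, d₂ = 22 − 18 = 4
Mode ≈ 20 + (1/(1+4)) × 10 = 20 + 2.0000 = 22.0000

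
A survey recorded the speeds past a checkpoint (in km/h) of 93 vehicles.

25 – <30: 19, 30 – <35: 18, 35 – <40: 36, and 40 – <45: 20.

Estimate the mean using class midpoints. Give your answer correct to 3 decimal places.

35.565

Midpoints: 27.5, 32.5, 37.5, 42.5
Σfm = 19×27.5 + 18×32.5 + 36×37.5 + 20×42.5 = 3307.5
n = Σf = 93
Mean = 3307.5 / 93 = 35.5645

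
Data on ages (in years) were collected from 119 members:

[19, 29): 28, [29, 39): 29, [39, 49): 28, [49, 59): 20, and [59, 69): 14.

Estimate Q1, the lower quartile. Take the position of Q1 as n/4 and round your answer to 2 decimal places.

29.60

Cumulative frequencies: 28, 57, 85, 105, 119
n = 119; position = n/4 = 29.75.
This falls in the class [29, 39): L = 29, F = 28, f = 29, h = 10.
Lower quartile ≈ 29 + ((29.75 − 28) / 29) × 10 = 29.6034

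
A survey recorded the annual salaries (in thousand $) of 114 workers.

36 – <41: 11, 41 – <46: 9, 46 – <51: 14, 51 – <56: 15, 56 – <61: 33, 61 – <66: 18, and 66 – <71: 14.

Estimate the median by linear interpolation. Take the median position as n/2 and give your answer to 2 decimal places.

Cumulative frequencies: 11, 20, 34, 49, 82, 100, 114
n = 114; position = n/2 = 57.
This falls in the class 56 – <61: L = 56, F = 49, f = 33, h = 5.
Median ≈ 56 + ((57 − 49) / 33) × 5 = 57.2121

57.21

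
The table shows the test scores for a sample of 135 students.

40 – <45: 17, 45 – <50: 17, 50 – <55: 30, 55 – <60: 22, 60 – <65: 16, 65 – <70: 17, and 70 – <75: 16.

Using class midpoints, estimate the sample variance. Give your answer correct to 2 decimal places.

Midpoints: 42.5, 47.5, 52.5, 57.5, 62.5, 67.5, 72.5
n = 135, Σfm = 7677.5, mean = 56.8704
Σfm² = 448543.75
Σf(m − x̄)² = Σfm² − (Σfm)²/n = 448543.75 − 7677.5²/135 = 11921.4815
Sample variance = 11921.4815 / 134 = 88.9663

88.97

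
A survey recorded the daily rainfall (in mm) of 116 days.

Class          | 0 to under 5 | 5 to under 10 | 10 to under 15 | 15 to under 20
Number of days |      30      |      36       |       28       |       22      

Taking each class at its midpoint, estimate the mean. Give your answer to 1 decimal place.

9.3

Midpoints: 2.5, 7.5, 12.5, 17.5
Σfm = 30×2.5 + 36×7.5 + 28×12.5 + 22×17.5 = 1080
n = Σf = 116
Mean = 1080 / 116 = 9.3103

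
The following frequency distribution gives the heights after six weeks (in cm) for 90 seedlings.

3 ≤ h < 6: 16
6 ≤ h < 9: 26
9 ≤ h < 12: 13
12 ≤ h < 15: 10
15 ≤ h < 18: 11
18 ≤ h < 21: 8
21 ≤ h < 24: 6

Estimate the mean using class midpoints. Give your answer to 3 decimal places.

Midpoints: 4.5, 7.5, 10.5, 13.5, 16.5, 19.5, 22.5
Σfm = 16×4.5 + 26×7.5 + 13×10.5 + 10×13.5 + 11×16.5 + 8×19.5 + 6×22.5 = 1011
n = Σf = 90
Mean = 1011 / 90 = 11.2333

11.233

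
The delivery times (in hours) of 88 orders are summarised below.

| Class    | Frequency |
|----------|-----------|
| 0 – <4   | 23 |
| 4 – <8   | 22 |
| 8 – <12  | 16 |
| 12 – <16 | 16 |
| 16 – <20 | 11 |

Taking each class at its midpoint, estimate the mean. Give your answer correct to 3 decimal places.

8.636

Midpoints: 2, 6, 10, 14, 18
Σfm = 23×2 + 22×6 + 16×10 + 16×14 + 11×18 = 760
n = Σf = 88
Mean = 760 / 88 = 8.6364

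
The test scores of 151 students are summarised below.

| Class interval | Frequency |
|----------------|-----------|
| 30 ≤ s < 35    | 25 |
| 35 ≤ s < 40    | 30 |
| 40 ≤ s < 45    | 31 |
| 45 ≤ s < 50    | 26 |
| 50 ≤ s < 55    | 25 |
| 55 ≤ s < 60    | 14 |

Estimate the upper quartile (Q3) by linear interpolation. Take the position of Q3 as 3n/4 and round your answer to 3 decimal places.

50.250

Cumulative frequencies: 25, 55, 86, 112, 137, 151
n = 151; position = 3n/4 = 113.25.
This falls in the class 50 ≤ s < 55: L = 50, F = 112, f = 25, h = 5.
Upper quartile ≈ 50 + ((113.25 − 112) / 25) × 5 = 50.2500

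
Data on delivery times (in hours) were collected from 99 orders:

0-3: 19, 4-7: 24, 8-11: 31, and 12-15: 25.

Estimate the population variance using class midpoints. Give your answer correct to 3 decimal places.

17.967

Midpoints: 1.5, 5.5, 9.5, 13.5
n = 99, Σfm = 792.5, mean = 8.0051
Σfm² = 8122.75
Σf(m − x̄)² = Σfm² − (Σfm)²/n = 8122.75 − 792.5²/99 = 1778.7475
Population variance = 1778.7475 / 99 = 17.9671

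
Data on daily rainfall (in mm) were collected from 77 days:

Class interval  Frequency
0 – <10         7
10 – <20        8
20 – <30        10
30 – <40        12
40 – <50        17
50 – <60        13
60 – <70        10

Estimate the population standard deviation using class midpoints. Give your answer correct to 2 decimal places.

18.21

Midpoints: 5, 15, 25, 35, 45, 55, 65
n = 77, Σfm = 2955, mean = 38.3766
Σfm² = 138925
Σf(m − x̄)² = Σfm² − (Σfm)²/n = 138925 − 2955²/77 = 25522.0779
Population variance = 25522.0779 / 77 = 331.4556
Standard deviation = √331.4556 = 18.2059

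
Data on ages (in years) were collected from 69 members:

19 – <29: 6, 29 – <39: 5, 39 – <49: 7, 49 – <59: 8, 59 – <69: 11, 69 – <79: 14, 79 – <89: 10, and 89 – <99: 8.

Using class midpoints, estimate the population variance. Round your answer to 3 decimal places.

438.941

Midpoints: 24, 34, 44, 54, 64, 74, 84, 94
n = 69, Σfm = 4386, mean = 63.5652
Σfm² = 309084
Σf(m − x̄)² = Σfm² − (Σfm)²/n = 309084 − 4386²/69 = 30286.9565
Population variance = 30286.9565 / 69 = 438.9414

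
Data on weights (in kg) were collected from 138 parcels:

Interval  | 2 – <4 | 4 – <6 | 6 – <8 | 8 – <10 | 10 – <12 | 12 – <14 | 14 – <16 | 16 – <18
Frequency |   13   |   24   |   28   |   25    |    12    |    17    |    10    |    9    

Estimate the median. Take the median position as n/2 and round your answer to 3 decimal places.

Cumulative frequencies: 13, 37, 65, 90, 102, 119, 129, 138
n = 138; position = n/2 = 69.
This falls in the class 8 – <10: L = 8, F = 65, f = 25, h = 2.
Median ≈ 8 + ((69 − 65) / 25) × 2 = 8.3200

8.320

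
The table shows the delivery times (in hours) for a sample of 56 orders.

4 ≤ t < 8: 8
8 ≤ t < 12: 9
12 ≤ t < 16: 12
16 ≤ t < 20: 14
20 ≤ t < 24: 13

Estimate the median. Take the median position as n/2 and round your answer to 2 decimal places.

Cumulative frequencies: 8, 17, 29, 43, 56
n = 56; position = n/2 = 28.
This falls in the class 12 ≤ t < 16: L = 12, F = 17, f = 12, h = 4.
Median ≈ 12 + ((28 − 17) / 12) × 4 = 15.6667

15.67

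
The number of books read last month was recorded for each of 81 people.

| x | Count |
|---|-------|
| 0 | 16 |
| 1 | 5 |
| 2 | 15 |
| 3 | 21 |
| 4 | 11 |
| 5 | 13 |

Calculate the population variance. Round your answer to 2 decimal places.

Values: 0, 1, 2, 3, 4, 5
n = 81, Σfx = 207, mean = 2.5556
Σfx² = 755
Σf(x − x̄)² = Σfx² − (Σfx)²/n = 755 − 207²/81 = 226.0000
Population variance = 226.0000 / 81 = 2.7901

2.79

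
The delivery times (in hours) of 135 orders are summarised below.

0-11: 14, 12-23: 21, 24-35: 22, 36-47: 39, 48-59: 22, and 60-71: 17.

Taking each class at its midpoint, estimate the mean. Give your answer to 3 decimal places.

37.056

Midpoints: 5.5, 17.5, 29.5, 41.5, 53.5, 65.5
Σfm = 14×5.5 + 21×17.5 + 22×29.5 + 39×41.5 + 22×53.5 + 17×65.5 = 5002.5
n = Σf = 135
Mean = 5002.5 / 135 = 37.0556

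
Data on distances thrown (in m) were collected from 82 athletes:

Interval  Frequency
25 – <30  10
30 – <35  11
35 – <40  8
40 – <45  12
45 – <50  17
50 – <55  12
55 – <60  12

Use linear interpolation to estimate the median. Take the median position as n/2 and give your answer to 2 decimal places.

45.00

Cumulative frequencies: 10, 21, 29, 41, 58, 70, 82
n = 82; position = n/2 = 41.
This falls in the class 40 – <45: L = 40, F = 29, f = 12, h = 5.
Median ≈ 40 + ((41 − 29) / 12) × 5 = 45.0000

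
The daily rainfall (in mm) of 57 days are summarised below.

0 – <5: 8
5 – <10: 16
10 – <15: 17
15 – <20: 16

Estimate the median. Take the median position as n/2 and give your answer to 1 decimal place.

Cumulative frequencies: 8, 24, 41, 57
n = 57; position = n/2 = 28.5.
This falls in the class 10 – <15: L = 10, F = 24, f = 17, h = 5.
Median ≈ 10 + ((28.5 − 24) / 17) × 5 = 11.3235

11.3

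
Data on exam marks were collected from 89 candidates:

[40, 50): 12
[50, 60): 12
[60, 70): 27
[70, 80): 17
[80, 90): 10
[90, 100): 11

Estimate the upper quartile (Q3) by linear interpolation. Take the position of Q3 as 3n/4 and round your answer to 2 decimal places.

79.26

Cumulative frequencies: 12, 24, 51, 68, 78, 89
n = 89; position = 3n/4 = 66.75.
This falls in the class [70, 80): L = 70, F = 51, f = 17, h = 10.
Upper quartile ≈ 70 + ((66.75 − 51) / 17) × 10 = 79.2647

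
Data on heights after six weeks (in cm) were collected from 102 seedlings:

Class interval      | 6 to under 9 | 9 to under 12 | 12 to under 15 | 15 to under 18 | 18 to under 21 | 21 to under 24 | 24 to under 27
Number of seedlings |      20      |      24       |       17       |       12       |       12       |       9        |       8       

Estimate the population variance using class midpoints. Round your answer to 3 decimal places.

Midpoints: 7.5, 10.5, 13.5, 16.5, 19.5, 22.5, 25.5
n = 102, Σfm = 1470, mean = 14.4118
Σfm² = 24457.5
Σf(m − x̄)² = Σfm² − (Σfm)²/n = 24457.5 − 1470²/102 = 3272.2059
Population variance = 3272.2059 / 102 = 32.0804

32.080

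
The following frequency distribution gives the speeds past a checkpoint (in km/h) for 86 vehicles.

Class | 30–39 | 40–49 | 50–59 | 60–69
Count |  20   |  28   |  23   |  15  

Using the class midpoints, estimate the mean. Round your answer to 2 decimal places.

48.34

Midpoints: 34.5, 44.5, 54.5, 64.5
Σfm = 20×34.5 + 28×44.5 + 23×54.5 + 15×64.5 = 4157
n = Σf = 86
Mean = 4157 / 86 = 48.3372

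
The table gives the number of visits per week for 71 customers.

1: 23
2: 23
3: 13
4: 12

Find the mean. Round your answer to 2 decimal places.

Values: 1, 2, 3, 4
Σfx = 23×1 + 23×2 + 13×3 + 12×4 = 156
n = Σf = 71
Mean = 156 / 71 = 2.1972

2.20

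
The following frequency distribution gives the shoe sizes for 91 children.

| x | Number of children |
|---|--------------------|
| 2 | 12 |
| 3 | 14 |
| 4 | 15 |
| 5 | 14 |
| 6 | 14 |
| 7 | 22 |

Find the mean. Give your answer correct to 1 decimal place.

Values: 2, 3, 4, 5, 6, 7
Σfx = 12×2 + 14×3 + 15×4 + 14×5 + 14×6 + 22×7 = 434
n = Σf = 91
Mean = 434 / 91 = 4.7692

4.8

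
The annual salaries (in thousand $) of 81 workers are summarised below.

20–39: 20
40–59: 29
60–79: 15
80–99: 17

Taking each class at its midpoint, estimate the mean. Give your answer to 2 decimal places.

56.66

Midpoints: 29.5, 49.5, 69.5, 89.5
Σfm = 20×29.5 + 29×49.5 + 15×69.5 + 17×89.5 = 4589.5
n = Σf = 81
Mean = 4589.5 / 81 = 56.6605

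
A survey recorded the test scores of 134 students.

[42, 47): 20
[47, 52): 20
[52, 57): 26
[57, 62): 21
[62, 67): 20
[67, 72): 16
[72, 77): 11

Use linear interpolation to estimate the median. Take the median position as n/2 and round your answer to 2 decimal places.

57.24

Cumulative frequencies: 20, 40, 66, 87, 107, 123, 134
n = 134; position = n/2 = 67.
This falls in the class [57, 62): L = 57, F = 66, f = 21, h = 5.
Median ≈ 57 + ((67 − 66) / 21) × 5 = 57.2381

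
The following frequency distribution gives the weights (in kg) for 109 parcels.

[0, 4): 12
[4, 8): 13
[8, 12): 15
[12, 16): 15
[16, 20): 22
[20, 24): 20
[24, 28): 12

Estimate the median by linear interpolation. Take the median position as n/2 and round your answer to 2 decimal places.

15.87

Cumulative frequencies: 12, 25, 40, 55, 77, 97, 109
n = 109; position = n/2 = 54.5.
This falls in the class [12, 16): L = 12, F = 40, f = 15, h = 4.
Median ≈ 12 + ((54.5 − 40) / 15) × 4 = 15.8667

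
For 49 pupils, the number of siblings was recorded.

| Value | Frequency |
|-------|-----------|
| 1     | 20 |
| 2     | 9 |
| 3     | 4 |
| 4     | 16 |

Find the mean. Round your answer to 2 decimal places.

2.33

Values: 1, 2, 3, 4
Σfx = 20×1 + 9×2 + 4×3 + 16×4 = 114
n = Σf = 49
Mean = 114 / 49 = 2.3265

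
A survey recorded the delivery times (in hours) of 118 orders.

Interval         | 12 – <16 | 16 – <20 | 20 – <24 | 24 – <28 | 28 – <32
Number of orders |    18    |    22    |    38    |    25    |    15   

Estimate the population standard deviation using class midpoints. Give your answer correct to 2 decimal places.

4.93

Midpoints: 14, 18, 22, 26, 30
n = 118, Σfm = 2584, mean = 21.8983
Σfm² = 59448
Σf(m − x̄)² = Σfm² − (Σfm)²/n = 59448 − 2584²/118 = 2862.7797
Population variance = 2862.7797 / 118 = 24.2608
Standard deviation = √24.2608 = 4.9255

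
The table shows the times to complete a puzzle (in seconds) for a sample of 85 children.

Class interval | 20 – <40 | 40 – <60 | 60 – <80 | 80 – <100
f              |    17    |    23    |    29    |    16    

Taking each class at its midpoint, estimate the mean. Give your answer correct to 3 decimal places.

60.353

Midpoints: 30, 50, 70, 90
Σfm = 17×30 + 23×50 + 29×70 + 16×90 = 5130
n = Σf = 85
Mean = 5130 / 85 = 60.3529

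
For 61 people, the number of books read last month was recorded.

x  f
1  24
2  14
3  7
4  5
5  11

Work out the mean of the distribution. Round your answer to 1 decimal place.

2.4

Values: 1, 2, 3, 4, 5
Σfx = 24×1 + 14×2 + 7×3 + 5×4 + 11×5 = 148
n = Σf = 61
Mean = 148 / 61 = 2.4262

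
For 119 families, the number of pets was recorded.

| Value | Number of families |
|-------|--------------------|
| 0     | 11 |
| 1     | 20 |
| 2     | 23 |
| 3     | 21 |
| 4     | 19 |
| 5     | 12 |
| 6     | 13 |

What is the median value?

3

Cumulative frequencies: 11, 31, 54, 75, 94, 106, 119
n = 119, so the median is the value in position (n+1)/2 = 60.
Position 60 falls at value 3.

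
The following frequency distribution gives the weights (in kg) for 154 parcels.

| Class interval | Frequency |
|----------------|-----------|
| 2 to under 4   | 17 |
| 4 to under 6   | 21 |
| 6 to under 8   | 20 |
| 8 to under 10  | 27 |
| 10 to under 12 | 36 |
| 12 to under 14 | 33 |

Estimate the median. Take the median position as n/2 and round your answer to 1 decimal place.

Cumulative frequencies: 17, 38, 58, 85, 121, 154
n = 154; position = n/2 = 77.
This falls in the class 8 to under 10: L = 8, F = 58, f = 27, h = 2.
Median ≈ 8 + ((77 − 58) / 27) × 2 = 9.4074

9.4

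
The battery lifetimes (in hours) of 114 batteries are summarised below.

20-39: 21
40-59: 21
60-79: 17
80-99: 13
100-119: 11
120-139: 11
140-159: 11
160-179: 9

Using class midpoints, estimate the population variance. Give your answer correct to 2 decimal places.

2050.85

Midpoints: 29.5, 49.5, 69.5, 89.5, 109.5, 129.5, 149.5, 169.5
n = 114, Σfm = 9803, mean = 85.9912
Σfm² = 1076768.5
Σf(m − x̄)² = Σfm² − (Σfm)²/n = 1076768.5 − 9803²/114 = 233796.4912
Population variance = 233796.4912 / 114 = 2050.8464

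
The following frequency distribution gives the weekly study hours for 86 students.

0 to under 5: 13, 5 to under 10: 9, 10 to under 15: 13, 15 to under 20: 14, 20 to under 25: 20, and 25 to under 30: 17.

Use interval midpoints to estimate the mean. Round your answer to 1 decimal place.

16.6

Midpoints: 2.5, 7.5, 12.5, 17.5, 22.5, 27.5
Σfm = 13×2.5 + 9×7.5 + 13×12.5 + 14×17.5 + 20×22.5 + 17×27.5 = 1425
n = Σf = 86
Mean = 1425 / 86 = 16.5698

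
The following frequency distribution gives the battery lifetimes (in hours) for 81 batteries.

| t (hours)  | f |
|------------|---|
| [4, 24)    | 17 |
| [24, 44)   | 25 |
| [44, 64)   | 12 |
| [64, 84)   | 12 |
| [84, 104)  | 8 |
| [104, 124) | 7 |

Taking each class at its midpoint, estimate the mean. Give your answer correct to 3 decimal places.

Midpoints: 14, 34, 54, 74, 94, 114
Σfm = 17×14 + 25×34 + 12×54 + 12×74 + 8×94 + 7×114 = 4174
n = Σf = 81
Mean = 4174 / 81 = 51.5309

51.531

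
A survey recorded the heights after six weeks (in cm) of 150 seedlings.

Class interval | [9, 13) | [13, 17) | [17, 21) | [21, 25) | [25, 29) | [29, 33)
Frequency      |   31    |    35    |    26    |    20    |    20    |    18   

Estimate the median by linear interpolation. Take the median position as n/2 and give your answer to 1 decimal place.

18.4

Cumulative frequencies: 31, 66, 92, 112, 132, 150
n = 150; position = n/2 = 75.
This falls in the class [17, 21): L = 17, F = 66, f = 26, h = 4.
Median ≈ 17 + ((75 − 66) / 26) × 4 = 18.3846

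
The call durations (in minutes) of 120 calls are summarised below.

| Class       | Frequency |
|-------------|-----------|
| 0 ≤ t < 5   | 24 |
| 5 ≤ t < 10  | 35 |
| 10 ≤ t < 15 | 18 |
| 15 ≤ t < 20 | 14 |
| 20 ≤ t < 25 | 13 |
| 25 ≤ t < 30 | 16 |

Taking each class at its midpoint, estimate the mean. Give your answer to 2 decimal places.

Midpoints: 2.5, 7.5, 12.5, 17.5, 22.5, 27.5
Σfm = 24×2.5 + 35×7.5 + 18×12.5 + 14×17.5 + 13×22.5 + 16×27.5 = 1525
n = Σf = 120
Mean = 1525 / 120 = 12.7083

12.71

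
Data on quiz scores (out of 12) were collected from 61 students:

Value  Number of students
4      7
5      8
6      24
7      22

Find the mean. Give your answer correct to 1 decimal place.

Values: 4, 5, 6, 7
Σfx = 7×4 + 8×5 + 24×6 + 22×7 = 366
n = Σf = 61
Mean = 366 / 61 = 6.0000

6.0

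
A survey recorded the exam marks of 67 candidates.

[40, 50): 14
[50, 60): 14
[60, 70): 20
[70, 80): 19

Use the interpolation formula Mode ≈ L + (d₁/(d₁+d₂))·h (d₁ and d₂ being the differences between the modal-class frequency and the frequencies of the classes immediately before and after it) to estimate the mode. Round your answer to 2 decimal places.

Modal class: [60, 70) (highest frequency 20).
d₁ = 20 − 14 = 6, d₂ = 20 − 19 = 1
Mode ≈ 60 + (6/(6+1)) × 10 = 60 + 8.5714 = 68.5714

68.57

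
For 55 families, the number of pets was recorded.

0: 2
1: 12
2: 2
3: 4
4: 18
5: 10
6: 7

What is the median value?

Cumulative frequencies: 2, 14, 16, 20, 38, 48, 55
n = 55, so the median is the value in position (n+1)/2 = 28.
Position 28 falls at value 4.

4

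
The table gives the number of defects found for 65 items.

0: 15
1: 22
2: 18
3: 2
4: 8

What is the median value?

Cumulative frequencies: 15, 37, 55, 57, 65
n = 65, so the median is the value in position (n+1)/2 = 33.
Position 33 falls at value 1.

1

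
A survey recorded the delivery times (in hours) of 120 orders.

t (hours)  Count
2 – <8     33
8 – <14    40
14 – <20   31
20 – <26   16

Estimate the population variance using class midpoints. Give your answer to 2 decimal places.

36.15

Midpoints: 5, 11, 17, 23
n = 120, Σfm = 1500, mean = 12.5000
Σfm² = 23088
Σf(m − x̄)² = Σfm² − (Σfm)²/n = 23088 − 1500²/120 = 4338.0000
Population variance = 4338.0000 / 120 = 36.1500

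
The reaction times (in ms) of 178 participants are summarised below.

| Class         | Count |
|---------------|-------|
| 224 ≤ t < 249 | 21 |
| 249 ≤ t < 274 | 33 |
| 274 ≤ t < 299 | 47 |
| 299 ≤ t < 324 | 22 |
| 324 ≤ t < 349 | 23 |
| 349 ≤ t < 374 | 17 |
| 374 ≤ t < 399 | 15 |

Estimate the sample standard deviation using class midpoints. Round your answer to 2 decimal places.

Midpoints: 236.5, 261.5, 286.5, 311.5, 336.5, 361.5, 386.5
n = 178, Σfm = 53597, mean = 301.1067
Σfm² = 16490440.5
Σf(m − x̄)² = Σfm² − (Σfm)²/n = 16490440.5 − 53597²/178 = 352022.4719
Sample variance = 352022.4719 / 177 = 1988.8275
Standard deviation = √1988.8275 = 44.5963

44.60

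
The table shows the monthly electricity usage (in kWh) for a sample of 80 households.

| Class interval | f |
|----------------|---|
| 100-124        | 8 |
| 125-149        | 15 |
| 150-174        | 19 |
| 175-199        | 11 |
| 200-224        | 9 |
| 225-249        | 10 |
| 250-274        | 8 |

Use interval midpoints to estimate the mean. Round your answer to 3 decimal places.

180.750

Midpoints: 112, 137, 162, 187, 212, 237, 262
Σfm = 8×112 + 15×137 + 19×162 + 11×187 + 9×212 + 10×237 + 8×262 = 14460
n = Σf = 80
Mean = 14460 / 80 = 180.7500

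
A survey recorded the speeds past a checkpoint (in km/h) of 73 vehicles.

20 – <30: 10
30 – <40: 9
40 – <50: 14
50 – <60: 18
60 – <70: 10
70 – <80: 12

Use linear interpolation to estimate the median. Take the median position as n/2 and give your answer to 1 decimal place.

Cumulative frequencies: 10, 19, 33, 51, 61, 73
n = 73; position = n/2 = 36.5.
This falls in the class 50 – <60: L = 50, F = 33, f = 18, h = 10.
Median ≈ 50 + ((36.5 − 33) / 18) × 10 = 51.9444

51.9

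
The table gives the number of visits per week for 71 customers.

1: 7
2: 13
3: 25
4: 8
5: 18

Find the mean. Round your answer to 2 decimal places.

3.24

Values: 1, 2, 3, 4, 5
Σfx = 7×1 + 13×2 + 25×3 + 8×4 + 18×5 = 230
n = Σf = 71
Mean = 230 / 71 = 3.2394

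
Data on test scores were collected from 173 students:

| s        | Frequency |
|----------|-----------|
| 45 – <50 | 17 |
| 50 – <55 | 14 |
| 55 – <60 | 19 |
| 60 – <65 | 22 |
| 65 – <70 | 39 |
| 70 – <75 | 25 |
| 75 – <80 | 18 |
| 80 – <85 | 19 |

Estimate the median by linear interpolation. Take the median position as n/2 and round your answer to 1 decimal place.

66.9

Cumulative frequencies: 17, 31, 50, 72, 111, 136, 154, 173
n = 173; position = n/2 = 86.5.
This falls in the class 65 – <70: L = 65, F = 72, f = 39, h = 5.
Median ≈ 65 + ((86.5 − 72) / 39) × 5 = 66.8590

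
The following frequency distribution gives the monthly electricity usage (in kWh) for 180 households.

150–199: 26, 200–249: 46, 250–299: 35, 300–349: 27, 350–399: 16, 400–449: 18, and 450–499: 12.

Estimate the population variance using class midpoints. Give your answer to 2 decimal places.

7957.64

Midpoints: 174.5, 224.5, 274.5, 324.5, 374.5, 424.5, 474.5
n = 180, Σfm = 52560, mean = 292.0000
Σfm² = 16779895
Σf(m − x̄)² = Σfm² − (Σfm)²/n = 16779895 − 52560²/180 = 1432375.0000
Population variance = 1432375.0000 / 180 = 7957.6389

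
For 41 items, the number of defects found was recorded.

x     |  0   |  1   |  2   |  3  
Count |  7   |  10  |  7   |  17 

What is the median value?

Cumulative frequencies: 7, 17, 24, 41
n = 41, so the median is the value in position (n+1)/2 = 21.
Position 21 falls at value 2.

2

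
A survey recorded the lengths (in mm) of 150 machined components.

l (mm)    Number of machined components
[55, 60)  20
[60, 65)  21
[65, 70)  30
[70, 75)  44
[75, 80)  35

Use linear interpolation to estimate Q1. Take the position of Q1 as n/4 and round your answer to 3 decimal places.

64.167

Cumulative frequencies: 20, 41, 71, 115, 150
n = 150; position = n/4 = 37.5.
This falls in the class [60, 65): L = 60, F = 20, f = 21, h = 5.
Lower quartile ≈ 60 + ((37.5 − 20) / 21) × 5 = 64.1667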